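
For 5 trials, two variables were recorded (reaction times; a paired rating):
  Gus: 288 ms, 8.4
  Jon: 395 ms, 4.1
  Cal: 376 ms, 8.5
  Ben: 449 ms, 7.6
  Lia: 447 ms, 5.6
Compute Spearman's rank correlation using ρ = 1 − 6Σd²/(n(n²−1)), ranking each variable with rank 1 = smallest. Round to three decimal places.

Ranks of variable 1: 1, 3, 2, 5, 4
Ranks of variable 2: 4, 1, 5, 3, 2
d = r₁ − r₂: -3, 2, -3, 2, 2
d²: 9, 4, 9, 4, 4; Σd² = 30
ρ = 1 − 6·30/(5·24) = 1 − 180/120 = -0.500

-0.500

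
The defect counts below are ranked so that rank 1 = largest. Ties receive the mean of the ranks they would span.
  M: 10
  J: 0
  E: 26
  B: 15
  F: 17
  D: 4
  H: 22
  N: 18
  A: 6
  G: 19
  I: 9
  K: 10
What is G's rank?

3

Sorted (descending): 26, 22, 19, 18, 17, 15, 10, 10, 9, 6, 4, 0
The 2 values of 10 occupy positions 7–8 → average rank (7+8)/2 = 7.5.
G has value 19 → rank 3.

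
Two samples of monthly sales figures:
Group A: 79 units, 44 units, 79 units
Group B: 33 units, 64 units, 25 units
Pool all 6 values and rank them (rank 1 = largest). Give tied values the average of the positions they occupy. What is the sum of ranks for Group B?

14

Sorted (descending): 79, 79, 64, 44, 33, 25
The 2 values of 79 occupy positions 1–2 → average rank (1+2)/2 = 1.5.
Group B values → pooled ranks: 33→5, 64→3, 25→6
Rank sum = 5 + 3 + 6 = 14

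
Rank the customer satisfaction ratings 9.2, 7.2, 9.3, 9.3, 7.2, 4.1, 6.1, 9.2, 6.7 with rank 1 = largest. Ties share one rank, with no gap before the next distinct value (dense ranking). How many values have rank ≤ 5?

Sorted (descending): 9.3, 9.3, 9.2, 9.2, 7.2, 7.2, 6.7, 6.1, 4.1
The 2 values of 9.3 share dense rank 1.
The 2 values of 9.2 share dense rank 2.
The 2 values of 7.2 share dense rank 3.
Remaining distinct values take the next consecutive integers.
Ranks ≤ 5: {1, 1, 2, 2, 3, 3, 4, 5} → 8 values.

8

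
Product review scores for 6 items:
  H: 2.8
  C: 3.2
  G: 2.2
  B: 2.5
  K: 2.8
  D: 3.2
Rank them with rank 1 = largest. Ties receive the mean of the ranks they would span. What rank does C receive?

Sorted (descending): 3.2, 3.2, 2.8, 2.8, 2.5, 2.2
The 2 values of 3.2 occupy positions 1–2 → average rank (1+2)/2 = 1.5.
The 2 values of 2.8 occupy positions 3–4 → average rank (3+4)/2 = 3.5.
C has value 3.2 → rank 1.5.

1.5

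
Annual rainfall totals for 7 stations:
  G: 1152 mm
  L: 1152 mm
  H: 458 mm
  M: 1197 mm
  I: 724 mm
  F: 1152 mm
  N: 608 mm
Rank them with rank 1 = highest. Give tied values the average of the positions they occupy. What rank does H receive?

Sorted (descending): 1197, 1152, 1152, 1152, 724, 608, 458
The 3 values of 1152 occupy positions 2–4 → average rank 3.
H has value 458 mm → rank 7.

7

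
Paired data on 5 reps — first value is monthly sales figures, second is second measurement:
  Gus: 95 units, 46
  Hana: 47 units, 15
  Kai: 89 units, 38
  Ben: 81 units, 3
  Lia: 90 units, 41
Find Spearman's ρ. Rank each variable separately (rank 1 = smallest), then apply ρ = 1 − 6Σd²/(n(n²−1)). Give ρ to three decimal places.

0.900

Ranks of variable 1: 5, 1, 3, 2, 4
Ranks of variable 2: 5, 2, 3, 1, 4
d = r₁ − r₂: 0, -1, 0, 1, 0
d²: 0, 1, 0, 1, 0; Σd² = 2
ρ = 1 − 6·2/(5·24) = 1 − 12/120 = 0.900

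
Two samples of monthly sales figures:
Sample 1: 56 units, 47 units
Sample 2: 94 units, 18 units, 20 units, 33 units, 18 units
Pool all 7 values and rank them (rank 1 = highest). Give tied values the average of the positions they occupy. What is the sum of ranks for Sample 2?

Sorted (descending): 94, 56, 47, 33, 20, 18, 18
The 2 values of 18 occupy positions 6–7 → average rank (6+7)/2 = 6.5.
Sample 2 values → pooled ranks: 94→1, 18→6.5, 20→5, 33→4, 18→6.5
Rank sum = 1 + 6.5 + 5 + 4 + 6.5 = 23

23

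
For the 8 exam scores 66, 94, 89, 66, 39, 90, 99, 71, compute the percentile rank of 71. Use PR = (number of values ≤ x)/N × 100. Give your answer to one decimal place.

N = 8.
Strictly below 71: 3. Equal to 71: 1.
PR = 4/8 × 100 = 50.0

50.0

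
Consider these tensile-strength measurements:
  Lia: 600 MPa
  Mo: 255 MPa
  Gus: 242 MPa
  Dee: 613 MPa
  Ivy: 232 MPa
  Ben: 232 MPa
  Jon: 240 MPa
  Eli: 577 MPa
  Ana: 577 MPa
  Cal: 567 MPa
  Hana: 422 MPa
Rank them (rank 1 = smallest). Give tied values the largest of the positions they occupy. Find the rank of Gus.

4

Sorted (ascending): 232, 232, 240, 242, 255, 422, 567, 577, 577, 600, 613
The 2 values of 232 occupy positions 1–2 → each gets rank 2.
The 2 values of 577 occupy positions 8–9 → each gets rank 9.
Gus has value 242 MPa → rank 4.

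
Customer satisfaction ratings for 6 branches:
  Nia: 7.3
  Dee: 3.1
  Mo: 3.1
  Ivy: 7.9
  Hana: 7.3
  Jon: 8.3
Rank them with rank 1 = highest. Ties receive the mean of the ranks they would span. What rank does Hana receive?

3.5

Sorted (descending): 8.3, 7.9, 7.3, 7.3, 3.1, 3.1
The 2 values of 7.3 occupy positions 3–4 → average rank (3+4)/2 = 3.5.
The 2 values of 3.1 occupy positions 5–6 → average rank (5+6)/2 = 5.5.
Hana has value 7.3 → rank 3.5.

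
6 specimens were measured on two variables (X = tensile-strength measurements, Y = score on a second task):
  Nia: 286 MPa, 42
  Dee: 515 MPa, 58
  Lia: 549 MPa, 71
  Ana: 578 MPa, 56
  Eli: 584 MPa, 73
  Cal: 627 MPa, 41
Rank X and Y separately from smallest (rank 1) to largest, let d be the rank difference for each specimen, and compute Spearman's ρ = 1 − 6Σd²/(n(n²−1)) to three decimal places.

Ranks of variable 1: 1, 2, 3, 4, 5, 6
Ranks of variable 2: 2, 4, 5, 3, 6, 1
d = r₁ − r₂: -1, -2, -2, 1, -1, 5
d²: 1, 4, 4, 1, 1, 25; Σd² = 36
ρ = 1 − 6·36/(6·35) = 1 − 216/210 = -0.029

-0.029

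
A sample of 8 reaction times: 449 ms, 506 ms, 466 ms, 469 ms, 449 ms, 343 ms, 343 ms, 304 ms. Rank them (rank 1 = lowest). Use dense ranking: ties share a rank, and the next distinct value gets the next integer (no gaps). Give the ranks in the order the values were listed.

3, 6, 4, 5, 3, 2, 2, 1

Sorted (ascending): 304, 343, 343, 449, 449, 466, 469, 506
The 2 values of 343 share dense rank 2.
The 2 values of 449 share dense rank 3.
Remaining distinct values take the next consecutive integers.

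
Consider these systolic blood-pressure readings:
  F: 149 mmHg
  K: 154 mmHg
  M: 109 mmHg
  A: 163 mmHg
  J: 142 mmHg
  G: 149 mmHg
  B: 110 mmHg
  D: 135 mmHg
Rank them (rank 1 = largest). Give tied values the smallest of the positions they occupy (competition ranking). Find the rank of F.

Sorted (descending): 163, 154, 149, 149, 142, 135, 110, 109
The 2 values of 149 occupy positions 3–4 → each gets rank 3.
F has value 149 mmHg → rank 3.

3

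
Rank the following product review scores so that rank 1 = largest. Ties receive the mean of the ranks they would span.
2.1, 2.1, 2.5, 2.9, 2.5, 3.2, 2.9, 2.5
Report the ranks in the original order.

Sorted (descending): 3.2, 2.9, 2.9, 2.5, 2.5, 2.5, 2.1, 2.1
The 2 values of 2.9 occupy positions 2–3 → average rank (2+3)/2 = 2.5.
The 3 values of 2.5 occupy positions 4–6 → average rank 5.
The 2 values of 2.1 occupy positions 7–8 → average rank (7+8)/2 = 7.5.

7.5, 7.5, 5, 2.5, 5, 1, 2.5, 5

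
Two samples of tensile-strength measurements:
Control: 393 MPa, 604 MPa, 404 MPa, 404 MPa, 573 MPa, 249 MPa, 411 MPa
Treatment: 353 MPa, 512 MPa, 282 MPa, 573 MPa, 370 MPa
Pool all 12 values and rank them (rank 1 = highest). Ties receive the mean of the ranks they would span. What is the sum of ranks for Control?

Sorted (descending): 604, 573, 573, 512, 411, 404, 404, 393, 370, 353, 282, 249
The 2 values of 573 occupy positions 2–3 → average rank (2+3)/2 = 2.5.
The 2 values of 404 occupy positions 6–7 → average rank (6+7)/2 = 6.5.
Control values → pooled ranks: 393→8, 604→1, 404→6.5, 404→6.5, 573→2.5, 249→12, 411→5
Rank sum = 8 + 1 + 6.5 + 6.5 + 2.5 + 12 + 5 = 41.5

41.5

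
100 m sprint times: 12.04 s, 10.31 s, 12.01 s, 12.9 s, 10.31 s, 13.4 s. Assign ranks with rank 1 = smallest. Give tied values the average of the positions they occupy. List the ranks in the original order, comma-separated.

4, 1.5, 3, 5, 1.5, 6

Sorted (ascending): 10.31, 10.31, 12.01, 12.04, 12.9, 13.4
The 2 values of 10.31 occupy positions 1–2 → average rank (1+2)/2 = 1.5.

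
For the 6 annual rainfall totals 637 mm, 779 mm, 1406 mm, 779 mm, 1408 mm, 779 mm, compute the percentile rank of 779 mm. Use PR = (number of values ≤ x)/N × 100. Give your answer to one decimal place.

66.7

N = 6.
Strictly below 779: 1. Equal to 779: 3.
PR = 4/6 × 100 = 66.7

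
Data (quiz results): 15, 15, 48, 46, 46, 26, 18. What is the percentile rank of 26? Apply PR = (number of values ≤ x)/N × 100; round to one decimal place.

N = 7.
Strictly below 26: 3. Equal to 26: 1.
PR = 4/7 × 100 = 57.1

57.1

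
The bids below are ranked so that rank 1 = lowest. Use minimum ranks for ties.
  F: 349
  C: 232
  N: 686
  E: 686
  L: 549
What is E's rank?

Sorted (ascending): 232, 349, 549, 686, 686
The 2 values of 686 occupy positions 4–5 → each gets rank 4.
E has value 686 → rank 4.

4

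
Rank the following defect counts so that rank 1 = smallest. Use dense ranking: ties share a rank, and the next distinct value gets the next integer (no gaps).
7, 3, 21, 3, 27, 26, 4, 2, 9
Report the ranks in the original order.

4, 2, 6, 2, 8, 7, 3, 1, 5

Sorted (ascending): 2, 3, 3, 4, 7, 9, 21, 26, 27
The 2 values of 3 share dense rank 2.
Remaining distinct values take the next consecutive integers.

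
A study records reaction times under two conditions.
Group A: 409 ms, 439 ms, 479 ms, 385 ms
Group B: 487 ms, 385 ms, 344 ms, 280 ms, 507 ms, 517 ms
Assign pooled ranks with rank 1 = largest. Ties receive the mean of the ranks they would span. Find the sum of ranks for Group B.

32.5

Sorted (descending): 517, 507, 487, 479, 439, 409, 385, 385, 344, 280
The 2 values of 385 occupy positions 7–8 → average rank (7+8)/2 = 7.5.
Group B values → pooled ranks: 487→3, 385→7.5, 344→9, 280→10, 507→2, 517→1
Rank sum = 3 + 7.5 + 9 + 10 + 2 + 1 = 32.5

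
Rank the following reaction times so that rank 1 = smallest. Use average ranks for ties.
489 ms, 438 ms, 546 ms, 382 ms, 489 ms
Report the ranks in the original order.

3.5, 2, 5, 1, 3.5

Sorted (ascending): 382, 438, 489, 489, 546
The 2 values of 489 occupy positions 3–4 → average rank (3+4)/2 = 3.5.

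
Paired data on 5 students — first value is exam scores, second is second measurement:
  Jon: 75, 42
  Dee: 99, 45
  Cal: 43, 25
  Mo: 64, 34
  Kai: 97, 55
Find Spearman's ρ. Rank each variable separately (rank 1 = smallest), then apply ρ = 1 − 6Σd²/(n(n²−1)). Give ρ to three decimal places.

0.900

Ranks of variable 1: 3, 5, 1, 2, 4
Ranks of variable 2: 3, 4, 1, 2, 5
d = r₁ − r₂: 0, 1, 0, 0, -1
d²: 0, 1, 0, 0, 1; Σd² = 2
ρ = 1 − 6·2/(5·24) = 1 − 12/120 = 0.900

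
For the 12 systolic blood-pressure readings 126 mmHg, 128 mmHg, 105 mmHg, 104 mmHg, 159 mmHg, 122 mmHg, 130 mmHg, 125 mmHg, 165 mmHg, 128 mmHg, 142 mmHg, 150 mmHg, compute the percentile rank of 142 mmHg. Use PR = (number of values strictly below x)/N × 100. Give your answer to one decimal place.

66.7

N = 12.
Strictly below 142: 8. Equal to 142: 1.
PR = 8/12 × 100 = 66.7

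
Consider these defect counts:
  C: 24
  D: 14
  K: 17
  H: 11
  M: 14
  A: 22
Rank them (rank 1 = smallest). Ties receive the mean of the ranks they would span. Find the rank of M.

2.5

Sorted (ascending): 11, 14, 14, 17, 22, 24
The 2 values of 14 occupy positions 2–3 → average rank (2+3)/2 = 2.5.
M has value 14 → rank 2.5.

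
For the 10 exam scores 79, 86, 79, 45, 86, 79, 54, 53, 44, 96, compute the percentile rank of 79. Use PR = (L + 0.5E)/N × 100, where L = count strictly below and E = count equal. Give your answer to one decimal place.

N = 10.
Strictly below 79: 4. Equal to 79: 3.
PR = (4 + 0.5·3)/10 × 100 = 55.0

55.0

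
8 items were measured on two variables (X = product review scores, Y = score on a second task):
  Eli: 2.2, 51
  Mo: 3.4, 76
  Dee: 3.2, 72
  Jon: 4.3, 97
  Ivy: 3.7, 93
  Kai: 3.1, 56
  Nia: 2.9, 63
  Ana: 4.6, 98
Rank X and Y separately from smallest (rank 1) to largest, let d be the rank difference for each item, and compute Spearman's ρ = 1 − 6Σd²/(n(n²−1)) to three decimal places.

0.976

Ranks of variable 1: 1, 5, 4, 7, 6, 3, 2, 8
Ranks of variable 2: 1, 5, 4, 7, 6, 2, 3, 8
d = r₁ − r₂: 0, 0, 0, 0, 0, 1, -1, 0
d²: 0, 0, 0, 0, 0, 1, 1, 0; Σd² = 2
ρ = 1 − 6·2/(8·63) = 1 − 12/504 = 0.976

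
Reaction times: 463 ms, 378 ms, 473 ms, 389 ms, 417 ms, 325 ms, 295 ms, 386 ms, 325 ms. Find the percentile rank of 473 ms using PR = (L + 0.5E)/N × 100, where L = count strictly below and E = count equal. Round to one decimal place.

94.4

N = 9.
Strictly below 473: 8. Equal to 473: 1.
PR = (8 + 0.5·1)/9 × 100 = 94.4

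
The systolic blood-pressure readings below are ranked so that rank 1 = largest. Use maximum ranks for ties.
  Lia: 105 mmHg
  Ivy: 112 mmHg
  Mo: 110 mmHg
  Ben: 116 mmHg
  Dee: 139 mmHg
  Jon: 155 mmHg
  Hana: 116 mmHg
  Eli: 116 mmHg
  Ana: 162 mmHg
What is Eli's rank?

6

Sorted (descending): 162, 155, 139, 116, 116, 116, 112, 110, 105
The 3 values of 116 occupy positions 4–6 → each gets rank 6.
Eli has value 116 mmHg → rank 6.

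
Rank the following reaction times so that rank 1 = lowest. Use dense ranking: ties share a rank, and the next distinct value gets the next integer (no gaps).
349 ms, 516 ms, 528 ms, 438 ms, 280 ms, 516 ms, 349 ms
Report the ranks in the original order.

2, 4, 5, 3, 1, 4, 2

Sorted (ascending): 280, 349, 349, 438, 516, 516, 528
The 2 values of 349 share dense rank 2.
The 2 values of 516 share dense rank 4.
Remaining distinct values take the next consecutive integers.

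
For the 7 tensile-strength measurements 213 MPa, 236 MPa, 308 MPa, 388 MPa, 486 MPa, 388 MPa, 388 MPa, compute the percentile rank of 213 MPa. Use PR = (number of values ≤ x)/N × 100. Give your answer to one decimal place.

N = 7.
Strictly below 213: 0. Equal to 213: 1.
PR = 1/7 × 100 = 14.3

14.3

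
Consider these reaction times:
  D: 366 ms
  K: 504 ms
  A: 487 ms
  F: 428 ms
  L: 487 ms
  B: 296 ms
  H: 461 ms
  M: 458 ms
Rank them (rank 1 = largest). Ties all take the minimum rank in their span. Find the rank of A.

2

Sorted (descending): 504, 487, 487, 461, 458, 428, 366, 296
The 2 values of 487 occupy positions 2–3 → each gets rank 2.
A has value 487 ms → rank 2.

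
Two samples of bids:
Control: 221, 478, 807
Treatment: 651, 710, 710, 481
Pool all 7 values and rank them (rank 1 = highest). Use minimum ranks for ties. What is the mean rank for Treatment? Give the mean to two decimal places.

Sorted (descending): 807, 710, 710, 651, 481, 478, 221
The 2 values of 710 occupy positions 2–3 → each gets rank 2.
Treatment values → pooled ranks: 651→4, 710→2, 710→2, 481→5
Mean rank = (4 + 2 + 2 + 5) / 4 = 3.25

3.25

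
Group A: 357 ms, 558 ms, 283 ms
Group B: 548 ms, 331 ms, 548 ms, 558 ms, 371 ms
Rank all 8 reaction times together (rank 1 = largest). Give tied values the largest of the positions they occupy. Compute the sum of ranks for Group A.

16

Sorted (descending): 558, 558, 548, 548, 371, 357, 331, 283
The 2 values of 558 occupy positions 1–2 → each gets rank 2.
The 2 values of 548 occupy positions 3–4 → each gets rank 4.
Group A values → pooled ranks: 357→6, 558→2, 283→8
Rank sum = 6 + 2 + 8 = 16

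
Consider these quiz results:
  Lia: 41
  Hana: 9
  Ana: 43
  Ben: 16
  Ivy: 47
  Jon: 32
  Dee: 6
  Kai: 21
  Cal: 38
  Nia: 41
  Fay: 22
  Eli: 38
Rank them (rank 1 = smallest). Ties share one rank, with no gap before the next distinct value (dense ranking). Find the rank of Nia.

8

Sorted (ascending): 6, 9, 16, 21, 22, 32, 38, 38, 41, 41, 43, 47
The 2 values of 38 share dense rank 7.
The 2 values of 41 share dense rank 8.
Remaining distinct values take the next consecutive integers.
Nia has value 41 → rank 8.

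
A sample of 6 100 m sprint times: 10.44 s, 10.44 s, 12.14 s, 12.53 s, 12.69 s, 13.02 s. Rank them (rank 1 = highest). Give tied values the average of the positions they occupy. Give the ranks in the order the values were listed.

5.5, 5.5, 4, 3, 2, 1

Sorted (descending): 13.02, 12.69, 12.53, 12.14, 10.44, 10.44
The 2 values of 10.44 occupy positions 5–6 → average rank (5+6)/2 = 5.5.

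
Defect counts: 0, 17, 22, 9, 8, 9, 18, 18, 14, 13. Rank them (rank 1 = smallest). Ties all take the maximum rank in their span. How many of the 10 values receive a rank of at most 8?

7

Sorted (ascending): 0, 8, 9, 9, 13, 14, 17, 18, 18, 22
The 2 values of 9 occupy positions 3–4 → each gets rank 4.
The 2 values of 18 occupy positions 8–9 → each gets rank 9.
Ranks ≤ 8: {1, 2, 4, 4, 5, 6, 7} → 7 values.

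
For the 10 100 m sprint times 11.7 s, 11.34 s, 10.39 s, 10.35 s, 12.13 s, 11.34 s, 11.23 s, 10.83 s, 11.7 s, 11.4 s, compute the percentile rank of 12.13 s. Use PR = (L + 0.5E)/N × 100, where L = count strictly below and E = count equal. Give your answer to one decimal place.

N = 10.
Strictly below 12.13: 9. Equal to 12.13: 1.
PR = (9 + 0.5·1)/10 × 100 = 95.0

95.0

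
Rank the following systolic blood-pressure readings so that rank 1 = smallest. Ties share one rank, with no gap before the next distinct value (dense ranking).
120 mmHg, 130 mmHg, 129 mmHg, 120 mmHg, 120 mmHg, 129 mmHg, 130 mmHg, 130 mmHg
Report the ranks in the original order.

Sorted (ascending): 120, 120, 120, 129, 129, 130, 130, 130
The 3 values of 120 share dense rank 1.
The 2 values of 129 share dense rank 2.
The 3 values of 130 share dense rank 3.

1, 3, 2, 1, 1, 2, 3, 3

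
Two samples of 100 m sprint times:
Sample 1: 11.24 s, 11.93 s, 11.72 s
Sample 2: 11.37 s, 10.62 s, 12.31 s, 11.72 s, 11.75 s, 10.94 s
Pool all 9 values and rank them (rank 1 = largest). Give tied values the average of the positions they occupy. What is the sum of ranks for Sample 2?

31.5

Sorted (descending): 12.31, 11.93, 11.75, 11.72, 11.72, 11.37, 11.24, 10.94, 10.62
The 2 values of 11.72 occupy positions 4–5 → average rank (4+5)/2 = 4.5.
Sample 2 values → pooled ranks: 11.37→6, 10.62→9, 12.31→1, 11.72→4.5, 11.75→3, 10.94→8
Rank sum = 6 + 9 + 1 + 4.5 + 3 + 8 = 31.5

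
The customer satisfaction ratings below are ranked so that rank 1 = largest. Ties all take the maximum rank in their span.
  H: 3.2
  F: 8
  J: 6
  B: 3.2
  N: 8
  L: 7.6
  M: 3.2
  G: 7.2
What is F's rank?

Sorted (descending): 8, 8, 7.6, 7.2, 6, 3.2, 3.2, 3.2
The 2 values of 8 occupy positions 1–2 → each gets rank 2.
The 3 values of 3.2 occupy positions 6–8 → each gets rank 8.
F has value 8 → rank 2.

2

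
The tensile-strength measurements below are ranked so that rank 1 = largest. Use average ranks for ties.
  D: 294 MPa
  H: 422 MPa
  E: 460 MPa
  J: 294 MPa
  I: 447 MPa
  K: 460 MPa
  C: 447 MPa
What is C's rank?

Sorted (descending): 460, 460, 447, 447, 422, 294, 294
The 2 values of 460 occupy positions 1–2 → average rank (1+2)/2 = 1.5.
The 2 values of 447 occupy positions 3–4 → average rank (3+4)/2 = 3.5.
The 2 values of 294 occupy positions 6–7 → average rank (6+7)/2 = 6.5.
C has value 447 MPa → rank 3.5.

3.5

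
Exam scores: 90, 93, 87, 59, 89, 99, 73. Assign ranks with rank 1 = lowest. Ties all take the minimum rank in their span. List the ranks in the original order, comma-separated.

5, 6, 3, 1, 4, 7, 2

Sorted (ascending): 59, 73, 87, 89, 90, 93, 99
No ties — each value takes its position as its rank.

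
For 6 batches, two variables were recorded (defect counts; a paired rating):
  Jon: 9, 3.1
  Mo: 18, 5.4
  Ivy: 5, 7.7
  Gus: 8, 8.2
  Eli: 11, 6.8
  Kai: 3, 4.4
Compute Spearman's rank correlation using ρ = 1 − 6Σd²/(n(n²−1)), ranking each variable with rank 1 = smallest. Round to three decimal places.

Ranks of variable 1: 4, 6, 2, 3, 5, 1
Ranks of variable 2: 1, 3, 5, 6, 4, 2
d = r₁ − r₂: 3, 3, -3, -3, 1, -1
d²: 9, 9, 9, 9, 1, 1; Σd² = 38
ρ = 1 − 6·38/(6·35) = 1 − 228/210 = -0.086

-0.086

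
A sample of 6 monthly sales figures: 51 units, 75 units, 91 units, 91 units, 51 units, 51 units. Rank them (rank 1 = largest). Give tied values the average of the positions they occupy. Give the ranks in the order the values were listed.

Sorted (descending): 91, 91, 75, 51, 51, 51
The 2 values of 91 occupy positions 1–2 → average rank (1+2)/2 = 1.5.
The 3 values of 51 occupy positions 4–6 → average rank 5.

5, 3, 1.5, 1.5, 5, 5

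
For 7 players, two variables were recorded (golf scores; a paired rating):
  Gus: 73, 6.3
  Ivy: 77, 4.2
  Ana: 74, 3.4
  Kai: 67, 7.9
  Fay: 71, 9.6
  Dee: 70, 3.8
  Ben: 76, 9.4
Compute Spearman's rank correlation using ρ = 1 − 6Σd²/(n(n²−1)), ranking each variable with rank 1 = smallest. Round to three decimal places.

-0.143

Ranks of variable 1: 4, 7, 5, 1, 3, 2, 6
Ranks of variable 2: 4, 3, 1, 5, 7, 2, 6
d = r₁ − r₂: 0, 4, 4, -4, -4, 0, 0
d²: 0, 16, 16, 16, 16, 0, 0; Σd² = 64
ρ = 1 − 6·64/(7·48) = 1 − 384/336 = -0.143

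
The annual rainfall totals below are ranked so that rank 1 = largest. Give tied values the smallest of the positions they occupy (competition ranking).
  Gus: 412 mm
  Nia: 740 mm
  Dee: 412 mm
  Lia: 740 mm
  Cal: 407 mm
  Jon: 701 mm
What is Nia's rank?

1

Sorted (descending): 740, 740, 701, 412, 412, 407
The 2 values of 740 occupy positions 1–2 → each gets rank 1.
The 2 values of 412 occupy positions 4–5 → each gets rank 4.
Nia has value 740 mm → rank 1.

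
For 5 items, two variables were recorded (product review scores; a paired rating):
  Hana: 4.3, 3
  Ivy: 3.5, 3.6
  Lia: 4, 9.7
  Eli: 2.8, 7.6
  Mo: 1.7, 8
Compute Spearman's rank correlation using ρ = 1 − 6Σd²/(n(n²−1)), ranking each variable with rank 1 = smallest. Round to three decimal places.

-0.400

Ranks of variable 1: 5, 3, 4, 2, 1
Ranks of variable 2: 1, 2, 5, 3, 4
d = r₁ − r₂: 4, 1, -1, -1, -3
d²: 16, 1, 1, 1, 9; Σd² = 28
ρ = 1 − 6·28/(5·24) = 1 − 168/120 = -0.400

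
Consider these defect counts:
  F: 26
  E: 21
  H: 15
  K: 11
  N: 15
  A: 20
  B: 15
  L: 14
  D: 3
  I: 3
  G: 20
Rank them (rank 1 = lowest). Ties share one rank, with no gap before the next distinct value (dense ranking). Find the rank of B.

4

Sorted (ascending): 3, 3, 11, 14, 15, 15, 15, 20, 20, 21, 26
The 2 values of 3 share dense rank 1.
The 3 values of 15 share dense rank 4.
The 2 values of 20 share dense rank 5.
Remaining distinct values take the next consecutive integers.
B has value 15 → rank 4.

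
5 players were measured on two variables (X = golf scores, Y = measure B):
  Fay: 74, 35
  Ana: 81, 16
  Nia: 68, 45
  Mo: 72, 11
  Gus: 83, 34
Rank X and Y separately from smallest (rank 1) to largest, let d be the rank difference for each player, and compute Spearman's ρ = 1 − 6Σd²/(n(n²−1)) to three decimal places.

Ranks of variable 1: 3, 4, 1, 2, 5
Ranks of variable 2: 4, 2, 5, 1, 3
d = r₁ − r₂: -1, 2, -4, 1, 2
d²: 1, 4, 16, 1, 4; Σd² = 26
ρ = 1 − 6·26/(5·24) = 1 − 156/120 = -0.300

-0.300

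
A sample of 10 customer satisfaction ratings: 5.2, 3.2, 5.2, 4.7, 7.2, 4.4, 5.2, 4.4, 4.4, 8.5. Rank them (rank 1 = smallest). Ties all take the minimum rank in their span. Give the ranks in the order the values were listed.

Sorted (ascending): 3.2, 4.4, 4.4, 4.4, 4.7, 5.2, 5.2, 5.2, 7.2, 8.5
The 3 values of 4.4 occupy positions 2–4 → each gets rank 2.
The 3 values of 5.2 occupy positions 6–8 → each gets rank 6.

6, 1, 6, 5, 9, 2, 6, 2, 2, 10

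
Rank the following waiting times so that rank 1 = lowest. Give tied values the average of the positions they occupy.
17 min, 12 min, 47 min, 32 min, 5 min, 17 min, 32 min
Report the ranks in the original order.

Sorted (ascending): 5, 12, 17, 17, 32, 32, 47
The 2 values of 17 occupy positions 3–4 → average rank (3+4)/2 = 3.5.
The 2 values of 32 occupy positions 5–6 → average rank (5+6)/2 = 5.5.

3.5, 2, 7, 5.5, 1, 3.5, 5.5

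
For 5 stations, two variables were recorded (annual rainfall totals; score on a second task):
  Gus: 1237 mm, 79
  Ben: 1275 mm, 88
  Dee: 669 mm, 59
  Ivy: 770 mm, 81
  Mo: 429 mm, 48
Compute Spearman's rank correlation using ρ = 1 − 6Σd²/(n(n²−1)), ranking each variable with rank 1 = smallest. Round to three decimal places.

Ranks of variable 1: 4, 5, 2, 3, 1
Ranks of variable 2: 3, 5, 2, 4, 1
d = r₁ − r₂: 1, 0, 0, -1, 0
d²: 1, 0, 0, 1, 0; Σd² = 2
ρ = 1 − 6·2/(5·24) = 1 − 12/120 = 0.900

0.900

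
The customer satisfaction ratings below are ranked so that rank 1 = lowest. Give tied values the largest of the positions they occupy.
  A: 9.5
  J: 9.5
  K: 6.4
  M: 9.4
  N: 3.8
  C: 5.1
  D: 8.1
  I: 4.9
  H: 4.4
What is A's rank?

Sorted (ascending): 3.8, 4.4, 4.9, 5.1, 6.4, 8.1, 9.4, 9.5, 9.5
The 2 values of 9.5 occupy positions 8–9 → each gets rank 9.
A has value 9.5 → rank 9.

9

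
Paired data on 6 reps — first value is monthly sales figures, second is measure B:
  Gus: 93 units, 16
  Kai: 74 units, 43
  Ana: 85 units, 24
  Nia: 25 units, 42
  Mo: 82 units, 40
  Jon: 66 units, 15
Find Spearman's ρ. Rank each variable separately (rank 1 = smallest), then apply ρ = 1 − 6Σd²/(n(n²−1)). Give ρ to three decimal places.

-0.314

Ranks of variable 1: 6, 3, 5, 1, 4, 2
Ranks of variable 2: 2, 6, 3, 5, 4, 1
d = r₁ − r₂: 4, -3, 2, -4, 0, 1
d²: 16, 9, 4, 16, 0, 1; Σd² = 46
ρ = 1 − 6·46/(6·35) = 1 − 276/210 = -0.314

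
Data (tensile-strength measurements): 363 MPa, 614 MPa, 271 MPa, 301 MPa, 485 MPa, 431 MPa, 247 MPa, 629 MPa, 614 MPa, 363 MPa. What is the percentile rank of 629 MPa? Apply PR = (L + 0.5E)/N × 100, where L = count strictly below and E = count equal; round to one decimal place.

95.0

N = 10.
Strictly below 629: 9. Equal to 629: 1.
PR = (9 + 0.5·1)/10 × 100 = 95.0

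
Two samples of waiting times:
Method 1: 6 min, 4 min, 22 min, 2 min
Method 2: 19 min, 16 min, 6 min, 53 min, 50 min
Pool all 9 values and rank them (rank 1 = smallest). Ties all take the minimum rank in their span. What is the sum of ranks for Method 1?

13

Sorted (ascending): 2, 4, 6, 6, 16, 19, 22, 50, 53
The 2 values of 6 occupy positions 3–4 → each gets rank 3.
Method 1 values → pooled ranks: 6→3, 4→2, 22→7, 2→1
Rank sum = 3 + 2 + 7 + 1 = 13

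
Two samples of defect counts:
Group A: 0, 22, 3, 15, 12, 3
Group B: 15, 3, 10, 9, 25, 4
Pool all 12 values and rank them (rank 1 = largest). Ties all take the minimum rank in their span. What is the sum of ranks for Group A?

Sorted (descending): 25, 22, 15, 15, 12, 10, 9, 4, 3, 3, 3, 0
The 2 values of 15 occupy positions 3–4 → each gets rank 3.
The 3 values of 3 occupy positions 9–11 → each gets rank 9.
Group A values → pooled ranks: 0→12, 22→2, 3→9, 15→3, 12→5, 3→9
Rank sum = 12 + 2 + 9 + 3 + 5 + 9 = 40

40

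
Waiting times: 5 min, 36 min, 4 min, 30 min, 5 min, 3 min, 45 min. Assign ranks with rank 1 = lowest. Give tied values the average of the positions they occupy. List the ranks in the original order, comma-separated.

Sorted (ascending): 3, 4, 5, 5, 30, 36, 45
The 2 values of 5 occupy positions 3–4 → average rank (3+4)/2 = 3.5.

3.5, 6, 2, 5, 3.5, 1, 7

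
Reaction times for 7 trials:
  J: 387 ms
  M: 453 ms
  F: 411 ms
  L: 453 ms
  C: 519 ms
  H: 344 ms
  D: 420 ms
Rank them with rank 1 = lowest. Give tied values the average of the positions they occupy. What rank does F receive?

3

Sorted (ascending): 344, 387, 411, 420, 453, 453, 519
The 2 values of 453 occupy positions 5–6 → average rank (5+6)/2 = 5.5.
F has value 411 ms → rank 3.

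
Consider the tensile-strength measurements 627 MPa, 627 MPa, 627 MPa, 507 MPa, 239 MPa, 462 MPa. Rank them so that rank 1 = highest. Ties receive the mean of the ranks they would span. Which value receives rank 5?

Sorted (descending): 627, 627, 627, 507, 462, 239
The 3 values of 627 occupy positions 1–3 → average rank 2.
Rank 5 → value 462.

462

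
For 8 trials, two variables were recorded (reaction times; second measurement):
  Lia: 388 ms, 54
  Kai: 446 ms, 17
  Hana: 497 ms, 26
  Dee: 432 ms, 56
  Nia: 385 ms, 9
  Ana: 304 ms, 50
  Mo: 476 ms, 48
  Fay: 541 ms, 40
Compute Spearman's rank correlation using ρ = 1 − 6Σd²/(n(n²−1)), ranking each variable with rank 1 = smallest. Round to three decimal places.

-0.190

Ranks of variable 1: 3, 5, 7, 4, 2, 1, 6, 8
Ranks of variable 2: 7, 2, 3, 8, 1, 6, 5, 4
d = r₁ − r₂: -4, 3, 4, -4, 1, -5, 1, 4
d²: 16, 9, 16, 16, 1, 25, 1, 16; Σd² = 100
ρ = 1 − 6·100/(8·63) = 1 − 600/504 = -0.190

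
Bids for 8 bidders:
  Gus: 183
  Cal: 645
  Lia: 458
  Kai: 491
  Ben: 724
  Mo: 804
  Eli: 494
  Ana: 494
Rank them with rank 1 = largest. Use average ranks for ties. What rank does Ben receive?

Sorted (descending): 804, 724, 645, 494, 494, 491, 458, 183
The 2 values of 494 occupy positions 4–5 → average rank (4+5)/2 = 4.5.
Ben has value 724 → rank 2.

2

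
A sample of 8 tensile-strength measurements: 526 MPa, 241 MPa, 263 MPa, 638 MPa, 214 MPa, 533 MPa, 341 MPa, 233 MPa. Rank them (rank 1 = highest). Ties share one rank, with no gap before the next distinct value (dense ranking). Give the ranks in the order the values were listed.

Sorted (descending): 638, 533, 526, 341, 263, 241, 233, 214
No ties — each value takes its position as its rank.

3, 6, 5, 1, 8, 2, 4, 7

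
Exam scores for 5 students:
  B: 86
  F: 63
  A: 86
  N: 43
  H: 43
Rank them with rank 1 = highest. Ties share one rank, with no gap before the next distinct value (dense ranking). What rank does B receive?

Sorted (descending): 86, 86, 63, 43, 43
The 2 values of 86 share dense rank 1.
The 2 values of 43 share dense rank 3.
Remaining distinct values take the next consecutive integers.
B has value 86 → rank 1.

1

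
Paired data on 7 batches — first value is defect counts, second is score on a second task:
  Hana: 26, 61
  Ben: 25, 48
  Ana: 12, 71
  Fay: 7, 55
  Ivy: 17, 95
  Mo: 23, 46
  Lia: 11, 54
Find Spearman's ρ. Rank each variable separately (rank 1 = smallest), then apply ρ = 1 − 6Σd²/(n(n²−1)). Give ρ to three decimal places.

-0.143

Ranks of variable 1: 7, 6, 3, 1, 4, 5, 2
Ranks of variable 2: 5, 2, 6, 4, 7, 1, 3
d = r₁ − r₂: 2, 4, -3, -3, -3, 4, -1
d²: 4, 16, 9, 9, 9, 16, 1; Σd² = 64
ρ = 1 − 6·64/(7·48) = 1 − 384/336 = -0.143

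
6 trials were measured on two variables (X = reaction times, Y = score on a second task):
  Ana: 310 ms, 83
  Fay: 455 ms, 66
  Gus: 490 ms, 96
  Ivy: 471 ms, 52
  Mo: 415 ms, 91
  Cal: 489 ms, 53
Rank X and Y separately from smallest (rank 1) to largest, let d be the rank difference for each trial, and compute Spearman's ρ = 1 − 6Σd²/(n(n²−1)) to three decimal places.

Ranks of variable 1: 1, 3, 6, 4, 2, 5
Ranks of variable 2: 4, 3, 6, 1, 5, 2
d = r₁ − r₂: -3, 0, 0, 3, -3, 3
d²: 9, 0, 0, 9, 9, 9; Σd² = 36
ρ = 1 − 6·36/(6·35) = 1 − 216/210 = -0.029

-0.029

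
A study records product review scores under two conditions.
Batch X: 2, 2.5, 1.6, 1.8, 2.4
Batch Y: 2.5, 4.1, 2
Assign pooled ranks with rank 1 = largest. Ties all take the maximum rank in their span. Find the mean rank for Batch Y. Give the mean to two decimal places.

Sorted (descending): 4.1, 2.5, 2.5, 2.4, 2, 2, 1.8, 1.6
The 2 values of 2.5 occupy positions 2–3 → each gets rank 3.
The 2 values of 2 occupy positions 5–6 → each gets rank 6.
Batch Y values → pooled ranks: 2.5→3, 4.1→1, 2→6
Mean rank = (3 + 1 + 6) / 3 = 3.33

3.33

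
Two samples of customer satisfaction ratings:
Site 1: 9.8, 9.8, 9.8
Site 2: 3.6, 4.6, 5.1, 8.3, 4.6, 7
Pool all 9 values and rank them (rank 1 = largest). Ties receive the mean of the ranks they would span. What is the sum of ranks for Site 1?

Sorted (descending): 9.8, 9.8, 9.8, 8.3, 7, 5.1, 4.6, 4.6, 3.6
The 3 values of 9.8 occupy positions 1–3 → average rank 2.
The 2 values of 4.6 occupy positions 7–8 → average rank (7+8)/2 = 7.5.
Site 1 values → pooled ranks: 9.8→2, 9.8→2, 9.8→2
Rank sum = 2 + 2 + 2 = 6

6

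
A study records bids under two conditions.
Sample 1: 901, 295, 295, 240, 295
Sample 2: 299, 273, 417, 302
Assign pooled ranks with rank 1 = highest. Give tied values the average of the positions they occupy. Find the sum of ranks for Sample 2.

17

Sorted (descending): 901, 417, 302, 299, 295, 295, 295, 273, 240
The 3 values of 295 occupy positions 5–7 → average rank 6.
Sample 2 values → pooled ranks: 299→4, 273→8, 417→2, 302→3
Rank sum = 4 + 8 + 2 + 3 = 17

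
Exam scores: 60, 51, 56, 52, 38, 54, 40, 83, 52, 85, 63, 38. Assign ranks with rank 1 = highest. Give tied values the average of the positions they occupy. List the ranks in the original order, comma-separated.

Sorted (descending): 85, 83, 63, 60, 56, 54, 52, 52, 51, 40, 38, 38
The 2 values of 52 occupy positions 7–8 → average rank (7+8)/2 = 7.5.
The 2 values of 38 occupy positions 11–12 → average rank (11+12)/2 = 11.5.

4, 9, 5, 7.5, 11.5, 6, 10, 2, 7.5, 1, 3, 11.5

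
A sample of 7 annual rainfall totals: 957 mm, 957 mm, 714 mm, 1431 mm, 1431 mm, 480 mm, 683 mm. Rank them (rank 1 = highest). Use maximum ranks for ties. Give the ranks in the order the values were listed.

Sorted (descending): 1431, 1431, 957, 957, 714, 683, 480
The 2 values of 1431 occupy positions 1–2 → each gets rank 2.
The 2 values of 957 occupy positions 3–4 → each gets rank 4.

4, 4, 5, 2, 2, 7, 6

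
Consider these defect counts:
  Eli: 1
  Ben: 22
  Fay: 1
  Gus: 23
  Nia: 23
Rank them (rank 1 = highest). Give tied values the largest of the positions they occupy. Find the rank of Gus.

2

Sorted (descending): 23, 23, 22, 1, 1
The 2 values of 23 occupy positions 1–2 → each gets rank 2.
The 2 values of 1 occupy positions 4–5 → each gets rank 5.
Gus has value 23 → rank 2.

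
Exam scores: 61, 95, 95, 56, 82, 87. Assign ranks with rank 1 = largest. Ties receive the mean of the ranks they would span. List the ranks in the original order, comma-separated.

Sorted (descending): 95, 95, 87, 82, 61, 56
The 2 values of 95 occupy positions 1–2 → average rank (1+2)/2 = 1.5.

5, 1.5, 1.5, 6, 4, 3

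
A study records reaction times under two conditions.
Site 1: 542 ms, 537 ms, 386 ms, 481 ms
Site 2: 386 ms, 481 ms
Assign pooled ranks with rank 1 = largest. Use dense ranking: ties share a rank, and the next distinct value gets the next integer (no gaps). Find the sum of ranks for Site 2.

Sorted (descending): 542, 537, 481, 481, 386, 386
The 2 values of 481 share dense rank 3.
The 2 values of 386 share dense rank 4.
Remaining distinct values take the next consecutive integers.
Site 2 values → pooled ranks: 386→4, 481→3
Rank sum = 4 + 3 = 7

7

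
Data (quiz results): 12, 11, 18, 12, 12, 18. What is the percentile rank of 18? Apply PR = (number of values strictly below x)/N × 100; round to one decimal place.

N = 6.
Strictly below 18: 4. Equal to 18: 2.
PR = 4/6 × 100 = 66.7

66.7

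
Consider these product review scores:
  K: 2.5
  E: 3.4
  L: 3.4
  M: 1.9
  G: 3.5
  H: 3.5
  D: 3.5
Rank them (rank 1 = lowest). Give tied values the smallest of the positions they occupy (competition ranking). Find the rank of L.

3

Sorted (ascending): 1.9, 2.5, 3.4, 3.4, 3.5, 3.5, 3.5
The 2 values of 3.4 occupy positions 3–4 → each gets rank 3.
The 3 values of 3.5 occupy positions 5–7 → each gets rank 5.
L has value 3.4 → rank 3.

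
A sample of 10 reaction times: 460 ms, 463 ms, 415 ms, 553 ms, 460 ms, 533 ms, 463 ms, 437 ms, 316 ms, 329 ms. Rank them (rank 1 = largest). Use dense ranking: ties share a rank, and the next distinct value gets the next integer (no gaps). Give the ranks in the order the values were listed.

Sorted (descending): 553, 533, 463, 463, 460, 460, 437, 415, 329, 316
The 2 values of 463 share dense rank 3.
The 2 values of 460 share dense rank 4.
Remaining distinct values take the next consecutive integers.

4, 3, 6, 1, 4, 2, 3, 5, 8, 7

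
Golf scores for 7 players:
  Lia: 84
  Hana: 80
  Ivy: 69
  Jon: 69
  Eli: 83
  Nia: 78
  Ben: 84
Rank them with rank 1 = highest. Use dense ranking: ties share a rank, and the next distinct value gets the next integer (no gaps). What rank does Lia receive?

1

Sorted (descending): 84, 84, 83, 80, 78, 69, 69
The 2 values of 84 share dense rank 1.
The 2 values of 69 share dense rank 5.
Remaining distinct values take the next consecutive integers.
Lia has value 84 → rank 1.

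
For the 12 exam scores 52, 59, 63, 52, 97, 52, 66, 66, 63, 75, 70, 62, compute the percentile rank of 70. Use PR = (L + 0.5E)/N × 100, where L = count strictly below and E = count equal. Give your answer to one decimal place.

79.2

N = 12.
Strictly below 70: 9. Equal to 70: 1.
PR = (9 + 0.5·1)/12 × 100 = 79.2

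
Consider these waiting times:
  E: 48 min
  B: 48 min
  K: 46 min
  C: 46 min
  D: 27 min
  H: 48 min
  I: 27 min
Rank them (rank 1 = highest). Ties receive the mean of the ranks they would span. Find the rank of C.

Sorted (descending): 48, 48, 48, 46, 46, 27, 27
The 3 values of 48 occupy positions 1–3 → average rank 2.
The 2 values of 46 occupy positions 4–5 → average rank (4+5)/2 = 4.5.
The 2 values of 27 occupy positions 6–7 → average rank (6+7)/2 = 6.5.
C has value 46 min → rank 4.5.

4.5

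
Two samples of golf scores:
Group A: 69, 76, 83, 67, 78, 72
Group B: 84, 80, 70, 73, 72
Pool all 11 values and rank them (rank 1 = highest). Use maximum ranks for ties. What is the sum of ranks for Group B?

27

Sorted (descending): 84, 83, 80, 78, 76, 73, 72, 72, 70, 69, 67
The 2 values of 72 occupy positions 7–8 → each gets rank 8.
Group B values → pooled ranks: 84→1, 80→3, 70→9, 73→6, 72→8
Rank sum = 1 + 3 + 9 + 6 + 8 = 27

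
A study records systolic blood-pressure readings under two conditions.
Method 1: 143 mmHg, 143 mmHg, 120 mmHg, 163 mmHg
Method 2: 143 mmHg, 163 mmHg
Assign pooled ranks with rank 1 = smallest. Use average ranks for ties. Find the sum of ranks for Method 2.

Sorted (ascending): 120, 143, 143, 143, 163, 163
The 3 values of 143 occupy positions 2–4 → average rank 3.
The 2 values of 163 occupy positions 5–6 → average rank (5+6)/2 = 5.5.
Method 2 values → pooled ranks: 143→3, 163→5.5
Rank sum = 3 + 5.5 = 8.5

8.5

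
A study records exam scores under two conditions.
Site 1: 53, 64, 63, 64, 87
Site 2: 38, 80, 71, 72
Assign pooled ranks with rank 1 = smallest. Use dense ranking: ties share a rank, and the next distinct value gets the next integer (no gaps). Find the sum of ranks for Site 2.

Sorted (ascending): 38, 53, 63, 64, 64, 71, 72, 80, 87
The 2 values of 64 share dense rank 4.
Remaining distinct values take the next consecutive integers.
Site 2 values → pooled ranks: 38→1, 80→7, 71→5, 72→6
Rank sum = 1 + 7 + 5 + 6 = 19

19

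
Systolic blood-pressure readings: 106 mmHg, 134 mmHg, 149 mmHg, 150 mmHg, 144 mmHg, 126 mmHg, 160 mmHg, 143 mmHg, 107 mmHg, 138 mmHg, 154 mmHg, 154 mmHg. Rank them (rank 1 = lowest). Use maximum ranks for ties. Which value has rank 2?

Sorted (ascending): 106, 107, 126, 134, 138, 143, 144, 149, 150, 154, 154, 160
The 2 values of 154 occupy positions 10–11 → each gets rank 11.
Rank 2 → value 107.

107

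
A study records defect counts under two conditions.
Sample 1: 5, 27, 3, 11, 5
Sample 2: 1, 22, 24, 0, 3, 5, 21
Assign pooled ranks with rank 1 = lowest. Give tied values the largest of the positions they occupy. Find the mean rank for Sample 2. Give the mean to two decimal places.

Sorted (ascending): 0, 1, 3, 3, 5, 5, 5, 11, 21, 22, 24, 27
The 2 values of 3 occupy positions 3–4 → each gets rank 4.
The 3 values of 5 occupy positions 5–7 → each gets rank 7.
Sample 2 values → pooled ranks: 1→2, 22→10, 24→11, 0→1, 3→4, 5→7, 21→9
Mean rank = (2 + 10 + 11 + 1 + 4 + 7 + 9) / 7 = 6.29

6.29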